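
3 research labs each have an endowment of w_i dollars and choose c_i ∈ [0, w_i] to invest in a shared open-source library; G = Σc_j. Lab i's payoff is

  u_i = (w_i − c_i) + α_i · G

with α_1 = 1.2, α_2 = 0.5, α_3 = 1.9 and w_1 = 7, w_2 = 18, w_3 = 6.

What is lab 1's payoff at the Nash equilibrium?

∂u_i/∂c_i = α_i − 1, so lab i contributes w_i if α_i > 1, else 0.
α_i > 1 for i ∈ {1, 3}; NE contributions (7, 0, 6), G = 13.
u_1 = (7 − 7) + 1.2·13 = 15.6.

15.6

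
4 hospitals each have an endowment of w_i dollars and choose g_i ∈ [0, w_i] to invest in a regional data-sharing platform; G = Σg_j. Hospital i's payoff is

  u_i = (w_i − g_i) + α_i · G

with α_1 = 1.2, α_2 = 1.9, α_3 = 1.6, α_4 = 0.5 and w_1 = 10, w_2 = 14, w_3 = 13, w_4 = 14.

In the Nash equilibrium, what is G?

∂u_i/∂g_i = α_i − 1, so hospital i contributes w_i if α_i > 1, else 0.
α_i > 1 for i ∈ {1, 2, 3}; NE contributions (10, 14, 13, 0), G = 37.

37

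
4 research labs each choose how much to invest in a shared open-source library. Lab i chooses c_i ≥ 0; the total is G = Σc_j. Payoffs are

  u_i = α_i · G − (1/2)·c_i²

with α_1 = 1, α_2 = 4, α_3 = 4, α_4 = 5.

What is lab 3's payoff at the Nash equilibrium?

Lab i's FOC: ∂u_i/∂c_i = α_i − c_i = 0, so c_i* = α_i.
NE contributions = (1, 4, 4, 5); G = 14.
u_3 = α_3·G − ½·(c_3)² = 4·14 − ½·4² = 48.

48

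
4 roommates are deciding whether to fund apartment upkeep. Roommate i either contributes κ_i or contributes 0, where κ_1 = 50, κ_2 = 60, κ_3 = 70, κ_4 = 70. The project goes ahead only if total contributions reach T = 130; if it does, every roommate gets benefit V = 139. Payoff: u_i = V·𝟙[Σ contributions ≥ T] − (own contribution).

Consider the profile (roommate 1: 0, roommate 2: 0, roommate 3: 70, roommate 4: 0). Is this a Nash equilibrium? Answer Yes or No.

No

Total = 70 < 130: not provided.
Roommate 1 (pledges 0, payoff 0): pledging 50 → total 120, payoff -50. No gain.
Roommate 2 (pledges 0, payoff 0): pledging 60 → total 130, payoff 79. Profitable deviation.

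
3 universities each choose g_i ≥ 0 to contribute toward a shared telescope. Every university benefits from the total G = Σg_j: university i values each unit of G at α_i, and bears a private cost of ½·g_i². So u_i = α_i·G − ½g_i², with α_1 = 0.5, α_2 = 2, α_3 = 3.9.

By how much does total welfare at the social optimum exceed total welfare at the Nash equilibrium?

University i's FOC: ∂u_i/∂g_i = α_i − g_i = 0, so g_i* = α_i.
NE contributions = (0.5, 2, 3.9); G = 6.4.
W^NE = (Σα)·G − ½Σα_i² = 6.4² − ½·19.46 = 31.23.
Planner sets g_i = Σα_j = 6.4 for every i, so G^SO = 3·6.4 = 19.2.
W^SO = (Σα)·G^SO − ½·3·(Σα)² = (3/2)·6.4² = 61.44.
Deadweight loss = W^SO − W^NE = 30.21.

30.21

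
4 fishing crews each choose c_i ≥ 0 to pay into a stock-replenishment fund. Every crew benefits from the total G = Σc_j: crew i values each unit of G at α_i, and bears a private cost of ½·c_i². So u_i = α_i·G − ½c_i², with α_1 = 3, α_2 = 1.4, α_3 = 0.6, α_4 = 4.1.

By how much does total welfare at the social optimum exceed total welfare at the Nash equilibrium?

96.875

Crew i's FOC: ∂u_i/∂c_i = α_i − c_i = 0, so c_i* = α_i.
NE contributions = (3, 1.4, 0.6, 4.1); G = 9.1.
W^NE = (Σα)·G − ½Σα_i² = 9.1² − ½·28.13 = 68.745.
Planner sets c_i = Σα_j = 9.1 for every i, so G^SO = 4·9.1 = 36.4.
W^SO = (Σα)·G^SO − ½·4·(Σα)² = (4/2)·9.1² = 165.62.
Deadweight loss = W^SO − W^NE = 96.875.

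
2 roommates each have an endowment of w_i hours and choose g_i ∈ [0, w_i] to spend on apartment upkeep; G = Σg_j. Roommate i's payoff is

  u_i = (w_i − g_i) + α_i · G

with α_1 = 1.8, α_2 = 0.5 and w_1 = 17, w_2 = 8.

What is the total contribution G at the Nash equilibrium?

17

∂u_i/∂g_i = α_i − 1, so roommate i contributes w_i if α_i > 1, else 0.
α_i > 1 for i ∈ {1}; NE contributions (17, 0), G = 17.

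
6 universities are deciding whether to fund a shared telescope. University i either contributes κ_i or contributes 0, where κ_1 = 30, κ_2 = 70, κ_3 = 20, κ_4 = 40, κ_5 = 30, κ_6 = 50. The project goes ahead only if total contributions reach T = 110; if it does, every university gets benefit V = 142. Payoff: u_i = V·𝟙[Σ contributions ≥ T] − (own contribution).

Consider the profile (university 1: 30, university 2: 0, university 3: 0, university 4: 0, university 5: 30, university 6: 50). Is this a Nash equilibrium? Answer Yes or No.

Total = 110 ≥ 110: provided.
University 1 (pledges 30, payoff 112): dropping to 0 → total 80, payoff 0. No gain.
University 2 (pledges 0, payoff 142): pledging 70 → total 180, payoff 72. No gain.
University 3 (pledges 0, payoff 142): pledging 20 → total 130, payoff 122. No gain.
University 4 (pledges 0, payoff 142): pledging 40 → total 150, payoff 102. No gain.
University 5 (pledges 30, payoff 112): dropping to 0 → total 80, payoff 0. No gain.
University 6 (pledges 50, payoff 92): dropping to 0 → total 60, payoff 0. No gain.

Yes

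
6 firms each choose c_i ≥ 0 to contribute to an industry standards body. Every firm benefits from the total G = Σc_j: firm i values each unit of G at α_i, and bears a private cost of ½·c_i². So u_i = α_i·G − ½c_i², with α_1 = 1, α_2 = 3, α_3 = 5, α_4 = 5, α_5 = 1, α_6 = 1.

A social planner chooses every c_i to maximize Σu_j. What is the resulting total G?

96

Planner FOC: ∂(Σu_j)/∂c_i = (Σα_j) − c_i = 0, so c_i^SO = Σα_j = 16 for every i; G^SO = 96.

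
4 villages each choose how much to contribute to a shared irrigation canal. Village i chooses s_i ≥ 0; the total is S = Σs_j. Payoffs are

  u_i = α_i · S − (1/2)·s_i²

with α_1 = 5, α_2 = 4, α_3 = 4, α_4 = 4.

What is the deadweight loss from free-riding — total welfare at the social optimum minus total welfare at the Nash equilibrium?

Village i's FOC: ∂u_i/∂s_i = α_i − s_i = 0, so s_i* = α_i.
NE contributions = (5, 4, 4, 4); S = 17.
W^NE = (Σα)·S − ½Σα_i² = 17² − ½·73 = 252.5.
Planner sets s_i = Σα_j = 17 for every i, so S^SO = 4·17 = 68.
W^SO = (Σα)·S^SO − ½·4·(Σα)² = (4/2)·17² = 578.
Deadweight loss = W^SO − W^NE = 325.5.

325.5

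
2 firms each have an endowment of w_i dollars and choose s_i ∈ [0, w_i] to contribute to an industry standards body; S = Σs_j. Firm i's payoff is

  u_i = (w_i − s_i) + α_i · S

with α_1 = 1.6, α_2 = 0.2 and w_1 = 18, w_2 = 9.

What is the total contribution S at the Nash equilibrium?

18

∂u_i/∂s_i = α_i − 1, so firm i contributes w_i if α_i > 1, else 0.
α_i > 1 for i ∈ {1}; NE contributions (18, 0), S = 18.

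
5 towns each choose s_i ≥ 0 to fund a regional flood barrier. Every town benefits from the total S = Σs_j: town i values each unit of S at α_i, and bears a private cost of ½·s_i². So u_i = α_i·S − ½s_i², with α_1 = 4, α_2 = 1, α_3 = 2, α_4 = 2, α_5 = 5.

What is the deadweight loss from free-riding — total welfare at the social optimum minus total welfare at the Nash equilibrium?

319

Town i's FOC: ∂u_i/∂s_i = α_i − s_i = 0, so s_i* = α_i.
NE contributions = (4, 1, 2, 2, 5); S = 14.
W^NE = (Σα)·S − ½Σα_i² = 14² − ½·50 = 171.
Planner sets s_i = Σα_j = 14 for every i, so S^SO = 5·14 = 70.
W^SO = (Σα)·S^SO − ½·5·(Σα)² = (5/2)·14² = 490.
Deadweight loss = W^SO − W^NE = 319.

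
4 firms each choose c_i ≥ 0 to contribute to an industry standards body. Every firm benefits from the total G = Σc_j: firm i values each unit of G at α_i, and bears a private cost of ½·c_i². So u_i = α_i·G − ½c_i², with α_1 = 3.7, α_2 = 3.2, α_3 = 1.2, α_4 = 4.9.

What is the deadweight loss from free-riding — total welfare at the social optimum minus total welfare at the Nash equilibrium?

193.69

Firm i's FOC: ∂u_i/∂c_i = α_i − c_i = 0, so c_i* = α_i.
NE contributions = (3.7, 3.2, 1.2, 4.9); G = 13.
W^NE = (Σα)·G − ½Σα_i² = 13² − ½·49.38 = 144.31.
Planner sets c_i = Σα_j = 13 for every i, so G^SO = 4·13 = 52.
W^SO = (Σα)·G^SO − ½·4·(Σα)² = (4/2)·13² = 338.
Deadweight loss = W^SO − W^NE = 193.69.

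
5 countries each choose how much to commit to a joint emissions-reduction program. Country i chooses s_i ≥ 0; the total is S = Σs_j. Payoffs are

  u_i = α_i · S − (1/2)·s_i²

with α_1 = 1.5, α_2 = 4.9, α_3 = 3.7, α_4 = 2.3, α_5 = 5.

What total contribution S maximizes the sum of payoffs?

87

Planner FOC: ∂(Σu_j)/∂s_i = (Σα_j) − s_i = 0, so s_i^SO = Σα_j = 17.4 for every i; S^SO = 87.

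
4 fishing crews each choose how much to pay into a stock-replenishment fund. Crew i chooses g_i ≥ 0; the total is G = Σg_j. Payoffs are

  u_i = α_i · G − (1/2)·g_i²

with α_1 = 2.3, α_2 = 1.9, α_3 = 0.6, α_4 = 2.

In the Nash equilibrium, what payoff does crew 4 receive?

11.6

Crew i's FOC: ∂u_i/∂g_i = α_i − g_i = 0, so g_i* = α_i.
NE contributions = (2.3, 1.9, 0.6, 2); G = 6.8.
u_4 = α_4·G − ½·(g_4)² = 2·6.8 − ½·2² = 11.6.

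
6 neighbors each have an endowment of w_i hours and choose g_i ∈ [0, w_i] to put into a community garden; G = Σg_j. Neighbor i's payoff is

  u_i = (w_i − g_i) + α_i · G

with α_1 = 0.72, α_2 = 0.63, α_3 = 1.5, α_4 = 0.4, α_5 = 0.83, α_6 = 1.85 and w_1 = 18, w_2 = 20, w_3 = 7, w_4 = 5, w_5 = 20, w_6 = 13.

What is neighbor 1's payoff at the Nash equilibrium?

32.4

∂u_i/∂g_i = α_i − 1, so neighbor i contributes w_i if α_i > 1, else 0.
α_i > 1 for i ∈ {3, 6}; NE contributions (0, 0, 7, 0, 0, 13), G = 20.
u_1 = (18 − 0) + 0.72·20 = 32.4.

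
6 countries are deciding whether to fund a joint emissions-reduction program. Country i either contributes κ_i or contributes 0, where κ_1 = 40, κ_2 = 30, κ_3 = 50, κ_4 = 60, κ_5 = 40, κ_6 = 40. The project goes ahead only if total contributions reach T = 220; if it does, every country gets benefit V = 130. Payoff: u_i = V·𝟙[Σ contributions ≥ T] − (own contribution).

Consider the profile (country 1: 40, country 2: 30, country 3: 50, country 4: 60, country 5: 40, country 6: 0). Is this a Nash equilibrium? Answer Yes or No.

Yes

Total = 220 ≥ 220: provided.
Country 1 (pledges 40, payoff 90): dropping to 0 → total 180, payoff 0. No gain.
Country 2 (pledges 30, payoff 100): dropping to 0 → total 190, payoff 0. No gain.
Country 3 (pledges 50, payoff 80): dropping to 0 → total 170, payoff 0. No gain.
Country 4 (pledges 60, payoff 70): dropping to 0 → total 160, payoff 0. No gain.
Country 5 (pledges 40, payoff 90): dropping to 0 → total 180, payoff 0. No gain.
Country 6 (pledges 0, payoff 130): pledging 40 → total 260, payoff 90. No gain.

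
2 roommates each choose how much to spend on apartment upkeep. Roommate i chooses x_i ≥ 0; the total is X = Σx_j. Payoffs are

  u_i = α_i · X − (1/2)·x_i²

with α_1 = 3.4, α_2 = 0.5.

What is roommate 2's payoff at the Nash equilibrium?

Roommate i's FOC: ∂u_i/∂x_i = α_i − x_i = 0, so x_i* = α_i.
NE contributions = (3.4, 0.5); X = 3.9.
u_2 = α_2·X − ½·(x_2)² = 0.5·3.9 − ½·0.5² = 1.825.

1.825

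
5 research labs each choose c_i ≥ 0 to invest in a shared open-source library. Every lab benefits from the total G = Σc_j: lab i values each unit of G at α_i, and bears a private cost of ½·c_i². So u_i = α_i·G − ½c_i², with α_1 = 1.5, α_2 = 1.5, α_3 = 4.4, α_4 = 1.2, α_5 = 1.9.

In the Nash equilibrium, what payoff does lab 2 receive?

Lab i's FOC: ∂u_i/∂c_i = α_i − c_i = 0, so c_i* = α_i.
NE contributions = (1.5, 1.5, 4.4, 1.2, 1.9); G = 10.5.
u_2 = α_2·G − ½·(c_2)² = 1.5·10.5 − ½·1.5² = 14.625.

14.625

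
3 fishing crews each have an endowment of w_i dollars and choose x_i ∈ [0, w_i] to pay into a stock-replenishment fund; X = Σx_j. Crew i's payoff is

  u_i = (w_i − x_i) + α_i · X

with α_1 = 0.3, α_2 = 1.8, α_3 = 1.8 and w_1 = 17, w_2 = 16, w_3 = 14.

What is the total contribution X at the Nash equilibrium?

30

∂u_i/∂x_i = α_i − 1, so crew i contributes w_i if α_i > 1, else 0.
α_i > 1 for i ∈ {2, 3}; NE contributions (0, 16, 14), X = 30.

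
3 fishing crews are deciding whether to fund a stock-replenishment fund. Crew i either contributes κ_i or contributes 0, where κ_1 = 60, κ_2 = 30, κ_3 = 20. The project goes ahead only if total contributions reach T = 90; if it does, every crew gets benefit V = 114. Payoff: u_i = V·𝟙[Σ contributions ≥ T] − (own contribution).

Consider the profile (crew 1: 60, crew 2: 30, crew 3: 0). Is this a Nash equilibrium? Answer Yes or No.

Total = 90 ≥ 90: provided.
Crew 1 (pledges 60, payoff 54): dropping to 0 → total 30, payoff 0. No gain.
Crew 2 (pledges 30, payoff 84): dropping to 0 → total 60, payoff 0. No gain.
Crew 3 (pledges 0, payoff 114): pledging 20 → total 110, payoff 94. No gain.

Yes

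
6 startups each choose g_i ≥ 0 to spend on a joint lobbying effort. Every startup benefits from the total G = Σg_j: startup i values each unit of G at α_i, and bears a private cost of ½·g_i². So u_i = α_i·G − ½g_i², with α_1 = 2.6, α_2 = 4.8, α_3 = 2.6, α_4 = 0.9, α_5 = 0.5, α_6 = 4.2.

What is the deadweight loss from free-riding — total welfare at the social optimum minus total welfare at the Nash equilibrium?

514.35

Startup i's FOC: ∂u_i/∂g_i = α_i − g_i = 0, so g_i* = α_i.
NE contributions = (2.6, 4.8, 2.6, 0.9, 0.5, 4.2); G = 15.6.
W^NE = (Σα)·G − ½Σα_i² = 15.6² − ½·55.26 = 215.73.
Planner sets g_i = Σα_j = 15.6 for every i, so G^SO = 6·15.6 = 93.6.
W^SO = (Σα)·G^SO − ½·6·(Σα)² = (6/2)·15.6² = 730.08.
Deadweight loss = W^SO − W^NE = 514.35.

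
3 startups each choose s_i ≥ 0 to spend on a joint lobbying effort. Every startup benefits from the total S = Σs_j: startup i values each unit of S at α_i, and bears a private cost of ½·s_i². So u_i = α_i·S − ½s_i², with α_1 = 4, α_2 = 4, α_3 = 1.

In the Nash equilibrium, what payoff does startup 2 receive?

Startup i's FOC: ∂u_i/∂s_i = α_i − s_i = 0, so s_i* = α_i.
NE contributions = (4, 4, 1); S = 9.
u_2 = α_2·S − ½·(s_2)² = 4·9 − ½·4² = 28.

28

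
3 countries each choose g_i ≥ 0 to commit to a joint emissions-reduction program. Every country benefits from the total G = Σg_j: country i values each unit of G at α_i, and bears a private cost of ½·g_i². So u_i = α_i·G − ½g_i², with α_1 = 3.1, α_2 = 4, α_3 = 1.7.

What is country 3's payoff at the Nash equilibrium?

Country i's FOC: ∂u_i/∂g_i = α_i − g_i = 0, so g_i* = α_i.
NE contributions = (3.1, 4, 1.7); G = 8.8.
u_3 = α_3·G − ½·(g_3)² = 1.7·8.8 − ½·1.7² = 13.515.

13.515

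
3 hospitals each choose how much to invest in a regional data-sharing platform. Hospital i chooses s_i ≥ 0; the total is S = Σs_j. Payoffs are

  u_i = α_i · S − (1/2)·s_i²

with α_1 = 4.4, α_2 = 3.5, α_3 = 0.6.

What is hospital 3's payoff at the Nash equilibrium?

Hospital i's FOC: ∂u_i/∂s_i = α_i − s_i = 0, so s_i* = α_i.
NE contributions = (4.4, 3.5, 0.6); S = 8.5.
u_3 = α_3·S − ½·(s_3)² = 0.6·8.5 − ½·0.6² = 4.92.

4.92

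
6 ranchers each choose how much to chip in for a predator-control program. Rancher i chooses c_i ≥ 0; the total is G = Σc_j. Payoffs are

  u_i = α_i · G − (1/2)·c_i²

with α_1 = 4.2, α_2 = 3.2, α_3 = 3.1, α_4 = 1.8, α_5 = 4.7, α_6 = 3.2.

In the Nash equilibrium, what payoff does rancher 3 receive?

Rancher i's FOC: ∂u_i/∂c_i = α_i − c_i = 0, so c_i* = α_i.
NE contributions = (4.2, 3.2, 3.1, 1.8, 4.7, 3.2); G = 20.2.
u_3 = α_3·G − ½·(c_3)² = 3.1·20.2 − ½·3.1² = 57.815.

57.815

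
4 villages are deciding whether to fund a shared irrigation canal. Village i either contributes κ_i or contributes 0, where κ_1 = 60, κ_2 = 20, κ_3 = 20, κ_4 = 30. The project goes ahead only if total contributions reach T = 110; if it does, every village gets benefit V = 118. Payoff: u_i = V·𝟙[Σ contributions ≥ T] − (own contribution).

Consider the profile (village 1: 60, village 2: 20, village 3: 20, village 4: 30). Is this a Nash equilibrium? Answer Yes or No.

No

Total = 130 ≥ 110: provided.
Village 1 (pledges 60, payoff 58): dropping to 0 → total 70, payoff 0. No gain.
Village 2 (pledges 20, payoff 98): dropping to 0 → total 110, payoff 118. Profitable deviation.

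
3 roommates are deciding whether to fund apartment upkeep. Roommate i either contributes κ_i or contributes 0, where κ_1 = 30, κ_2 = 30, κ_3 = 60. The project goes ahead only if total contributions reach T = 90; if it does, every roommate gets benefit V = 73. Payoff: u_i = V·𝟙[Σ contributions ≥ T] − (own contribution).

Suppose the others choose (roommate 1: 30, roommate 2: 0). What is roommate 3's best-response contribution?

60

Others' total = 30. Contributing 60 brings total to 90 ≥ 90: gain V − κ_3 = 13.
Best response: 60.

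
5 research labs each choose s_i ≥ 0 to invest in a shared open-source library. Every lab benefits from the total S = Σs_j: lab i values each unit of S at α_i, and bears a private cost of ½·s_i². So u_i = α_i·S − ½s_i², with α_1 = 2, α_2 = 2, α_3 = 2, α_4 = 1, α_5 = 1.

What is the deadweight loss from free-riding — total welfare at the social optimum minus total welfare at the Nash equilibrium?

103

Lab i's FOC: ∂u_i/∂s_i = α_i − s_i = 0, so s_i* = α_i.
NE contributions = (2, 2, 2, 1, 1); S = 8.
W^NE = (Σα)·S − ½Σα_i² = 8² − ½·14 = 57.
Planner sets s_i = Σα_j = 8 for every i, so S^SO = 5·8 = 40.
W^SO = (Σα)·S^SO − ½·5·(Σα)² = (5/2)·8² = 160.
Deadweight loss = W^SO − W^NE = 103.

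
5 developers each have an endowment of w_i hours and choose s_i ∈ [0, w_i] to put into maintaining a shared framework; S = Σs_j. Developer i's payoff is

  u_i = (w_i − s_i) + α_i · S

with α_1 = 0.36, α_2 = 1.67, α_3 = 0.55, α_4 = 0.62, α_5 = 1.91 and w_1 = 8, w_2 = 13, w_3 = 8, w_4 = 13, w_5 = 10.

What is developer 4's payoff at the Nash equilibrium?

27.26

∂u_i/∂s_i = α_i − 1, so developer i contributes w_i if α_i > 1, else 0.
α_i > 1 for i ∈ {2, 5}; NE contributions (0, 13, 0, 0, 10), S = 23.
u_4 = (13 − 0) + 0.62·23 = 27.26.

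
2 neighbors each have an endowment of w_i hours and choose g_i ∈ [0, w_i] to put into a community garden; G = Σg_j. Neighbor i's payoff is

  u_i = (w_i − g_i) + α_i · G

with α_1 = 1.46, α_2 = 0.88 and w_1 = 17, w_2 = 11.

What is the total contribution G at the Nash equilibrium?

17

∂u_i/∂g_i = α_i − 1, so neighbor i contributes w_i if α_i > 1, else 0.
α_i > 1 for i ∈ {1}; NE contributions (17, 0), G = 17.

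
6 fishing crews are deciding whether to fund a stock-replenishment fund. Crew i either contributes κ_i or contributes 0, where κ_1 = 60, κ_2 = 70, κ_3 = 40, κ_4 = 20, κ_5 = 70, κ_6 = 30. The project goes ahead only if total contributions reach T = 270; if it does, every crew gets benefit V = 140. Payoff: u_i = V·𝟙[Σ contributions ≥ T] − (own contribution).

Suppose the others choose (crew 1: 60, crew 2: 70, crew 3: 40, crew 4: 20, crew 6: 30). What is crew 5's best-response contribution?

Others' total = 220. Contributing 70 brings total to 290 ≥ 270: gain V − κ_5 = 70.
Best response: 70.

70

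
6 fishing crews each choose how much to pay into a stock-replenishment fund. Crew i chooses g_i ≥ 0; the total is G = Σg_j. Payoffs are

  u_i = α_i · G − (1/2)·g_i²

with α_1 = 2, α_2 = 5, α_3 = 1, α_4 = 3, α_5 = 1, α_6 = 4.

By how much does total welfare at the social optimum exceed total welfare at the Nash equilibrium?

540

Crew i's FOC: ∂u_i/∂g_i = α_i − g_i = 0, so g_i* = α_i.
NE contributions = (2, 5, 1, 3, 1, 4); G = 16.
W^NE = (Σα)·G − ½Σα_i² = 16² − ½·56 = 228.
Planner sets g_i = Σα_j = 16 for every i, so G^SO = 6·16 = 96.
W^SO = (Σα)·G^SO − ½·6·(Σα)² = (6/2)·16² = 768.
Deadweight loss = W^SO − W^NE = 540.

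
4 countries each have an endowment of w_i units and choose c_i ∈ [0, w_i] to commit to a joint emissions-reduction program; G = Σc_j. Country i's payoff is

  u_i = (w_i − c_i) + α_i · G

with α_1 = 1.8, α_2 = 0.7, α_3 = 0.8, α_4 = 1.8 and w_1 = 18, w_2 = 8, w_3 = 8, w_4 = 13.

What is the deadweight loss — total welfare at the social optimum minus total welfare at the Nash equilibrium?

65.6

∂u_i/∂c_i = α_i − 1, so country i contributes w_i if α_i > 1, else 0.
α_i > 1 for i ∈ {1, 4}; NE contributions (18, 0, 0, 13), G = 31.
W^NE = Σw_i − G^NE + (Σα_i)·G^NE = 47 + 4.1·31 = 174.1.
Planner: ∂(Σu_j)/∂c_i = Σα_j − 1 = 4.1 > 0, so everyone contributes w_i; G^SO = 47, W^SO = 47 + 4.1·47 = 239.7.
Deadweight loss = 65.6.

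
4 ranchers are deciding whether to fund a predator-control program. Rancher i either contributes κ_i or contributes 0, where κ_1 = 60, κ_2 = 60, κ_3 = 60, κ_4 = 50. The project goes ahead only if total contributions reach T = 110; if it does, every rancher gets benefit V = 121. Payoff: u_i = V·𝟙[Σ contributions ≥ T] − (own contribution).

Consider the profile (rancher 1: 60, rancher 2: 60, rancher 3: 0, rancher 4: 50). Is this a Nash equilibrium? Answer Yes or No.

Total = 170 ≥ 110: provided.
Rancher 1 (pledges 60, payoff 61): dropping to 0 → total 110, payoff 121. Profitable deviation.

No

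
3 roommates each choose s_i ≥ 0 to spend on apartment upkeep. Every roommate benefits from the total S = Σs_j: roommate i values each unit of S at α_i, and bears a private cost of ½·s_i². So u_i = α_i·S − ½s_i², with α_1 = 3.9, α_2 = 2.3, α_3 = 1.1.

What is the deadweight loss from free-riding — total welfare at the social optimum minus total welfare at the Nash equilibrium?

Roommate i's FOC: ∂u_i/∂s_i = α_i − s_i = 0, so s_i* = α_i.
NE contributions = (3.9, 2.3, 1.1); S = 7.3.
W^NE = (Σα)·S − ½Σα_i² = 7.3² − ½·21.71 = 42.435.
Planner sets s_i = Σα_j = 7.3 for every i, so S^SO = 3·7.3 = 21.9.
W^SO = (Σα)·S^SO − ½·3·(Σα)² = (3/2)·7.3² = 79.935.
Deadweight loss = W^SO − W^NE = 37.5.

37.5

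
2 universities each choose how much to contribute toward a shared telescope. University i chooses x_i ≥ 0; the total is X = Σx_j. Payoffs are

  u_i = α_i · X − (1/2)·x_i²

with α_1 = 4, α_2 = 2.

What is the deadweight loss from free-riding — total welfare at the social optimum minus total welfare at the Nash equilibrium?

University i's FOC: ∂u_i/∂x_i = α_i − x_i = 0, so x_i* = α_i.
NE contributions = (4, 2); X = 6.
W^NE = (Σα)·X − ½Σα_i² = 6² − ½·20 = 26.
Planner sets x_i = Σα_j = 6 for every i, so X^SO = 2·6 = 12.
W^SO = (Σα)·X^SO − ½·2·(Σα)² = (2/2)·6² = 36.
Deadweight loss = W^SO − W^NE = 10.

10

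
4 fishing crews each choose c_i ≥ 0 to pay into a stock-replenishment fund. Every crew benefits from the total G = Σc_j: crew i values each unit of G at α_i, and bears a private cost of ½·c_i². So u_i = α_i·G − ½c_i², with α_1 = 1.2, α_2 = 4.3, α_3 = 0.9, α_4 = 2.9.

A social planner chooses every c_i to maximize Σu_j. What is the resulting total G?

Planner FOC: ∂(Σu_j)/∂c_i = (Σα_j) − c_i = 0, so c_i^SO = Σα_j = 9.3 for every i; G^SO = 37.2.

37.2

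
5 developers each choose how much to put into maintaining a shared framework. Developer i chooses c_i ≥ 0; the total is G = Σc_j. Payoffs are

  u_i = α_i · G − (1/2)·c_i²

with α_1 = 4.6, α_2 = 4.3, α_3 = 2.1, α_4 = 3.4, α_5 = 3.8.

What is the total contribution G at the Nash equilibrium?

Developer i's FOC: ∂u_i/∂c_i = α_i − c_i = 0, so c_i* = α_i.
NE contributions = (4.6, 4.3, 2.1, 3.4, 3.8); G = 18.2.

18.2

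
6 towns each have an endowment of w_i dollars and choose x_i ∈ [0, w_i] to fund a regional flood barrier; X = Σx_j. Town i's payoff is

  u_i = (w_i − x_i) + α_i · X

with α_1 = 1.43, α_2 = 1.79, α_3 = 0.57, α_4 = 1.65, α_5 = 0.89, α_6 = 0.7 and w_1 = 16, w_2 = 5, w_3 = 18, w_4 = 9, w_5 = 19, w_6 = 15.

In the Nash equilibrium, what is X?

30

∂u_i/∂x_i = α_i − 1, so town i contributes w_i if α_i > 1, else 0.
α_i > 1 for i ∈ {1, 2, 4}; NE contributions (16, 5, 0, 9, 0, 0), X = 30.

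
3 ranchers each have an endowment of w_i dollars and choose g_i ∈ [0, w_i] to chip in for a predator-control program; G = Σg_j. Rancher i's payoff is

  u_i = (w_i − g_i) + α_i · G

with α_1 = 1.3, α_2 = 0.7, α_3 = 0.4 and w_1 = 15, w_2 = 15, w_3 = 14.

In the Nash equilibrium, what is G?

15

∂u_i/∂g_i = α_i − 1, so rancher i contributes w_i if α_i > 1, else 0.
α_i > 1 for i ∈ {1}; NE contributions (15, 0, 0), G = 15.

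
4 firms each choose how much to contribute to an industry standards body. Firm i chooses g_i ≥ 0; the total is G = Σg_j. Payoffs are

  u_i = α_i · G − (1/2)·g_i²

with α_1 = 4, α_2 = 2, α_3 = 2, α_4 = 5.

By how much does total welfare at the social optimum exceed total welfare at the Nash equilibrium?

193.5

Firm i's FOC: ∂u_i/∂g_i = α_i − g_i = 0, so g_i* = α_i.
NE contributions = (4, 2, 2, 5); G = 13.
W^NE = (Σα)·G − ½Σα_i² = 13² − ½·49 = 144.5.
Planner sets g_i = Σα_j = 13 for every i, so G^SO = 4·13 = 52.
W^SO = (Σα)·G^SO − ½·4·(Σα)² = (4/2)·13² = 338.
Deadweight loss = W^SO − W^NE = 193.5.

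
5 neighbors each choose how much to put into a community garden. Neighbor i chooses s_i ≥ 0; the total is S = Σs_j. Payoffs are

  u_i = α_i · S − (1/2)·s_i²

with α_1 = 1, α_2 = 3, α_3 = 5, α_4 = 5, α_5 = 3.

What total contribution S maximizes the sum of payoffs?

85

Planner FOC: ∂(Σu_j)/∂s_i = (Σα_j) − s_i = 0, so s_i^SO = Σα_j = 17 for every i; S^SO = 85.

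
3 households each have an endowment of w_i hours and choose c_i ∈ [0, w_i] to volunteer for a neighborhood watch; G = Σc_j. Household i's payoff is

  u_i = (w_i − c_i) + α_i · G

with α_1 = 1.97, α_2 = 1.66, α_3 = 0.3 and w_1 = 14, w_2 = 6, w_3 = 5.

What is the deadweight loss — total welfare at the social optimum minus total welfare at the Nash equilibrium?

14.65

∂u_i/∂c_i = α_i − 1, so household i contributes w_i if α_i > 1, else 0.
α_i > 1 for i ∈ {1, 2}; NE contributions (14, 6, 0), G = 20.
W^NE = Σw_i − G^NE + (Σα_i)·G^NE = 25 + 2.93·20 = 83.6.
Planner: ∂(Σu_j)/∂c_i = Σα_j − 1 = 2.93 > 0, so everyone contributes w_i; G^SO = 25, W^SO = 25 + 2.93·25 = 98.25.
Deadweight loss = 14.65.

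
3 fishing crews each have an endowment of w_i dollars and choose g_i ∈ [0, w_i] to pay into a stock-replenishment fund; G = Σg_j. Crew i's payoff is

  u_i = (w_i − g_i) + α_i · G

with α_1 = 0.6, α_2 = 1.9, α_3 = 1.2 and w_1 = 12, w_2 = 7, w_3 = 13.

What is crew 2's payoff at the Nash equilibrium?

∂u_i/∂g_i = α_i − 1, so crew i contributes w_i if α_i > 1, else 0.
α_i > 1 for i ∈ {2, 3}; NE contributions (0, 7, 13), G = 20.
u_2 = (7 − 7) + 1.9·20 = 38.

38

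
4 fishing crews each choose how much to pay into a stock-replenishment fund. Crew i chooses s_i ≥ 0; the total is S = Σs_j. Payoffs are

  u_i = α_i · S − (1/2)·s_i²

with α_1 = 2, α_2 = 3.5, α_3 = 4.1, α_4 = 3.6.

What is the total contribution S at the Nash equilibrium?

Crew i's FOC: ∂u_i/∂s_i = α_i − s_i = 0, so s_i* = α_i.
NE contributions = (2, 3.5, 4.1, 3.6); S = 13.2.

13.2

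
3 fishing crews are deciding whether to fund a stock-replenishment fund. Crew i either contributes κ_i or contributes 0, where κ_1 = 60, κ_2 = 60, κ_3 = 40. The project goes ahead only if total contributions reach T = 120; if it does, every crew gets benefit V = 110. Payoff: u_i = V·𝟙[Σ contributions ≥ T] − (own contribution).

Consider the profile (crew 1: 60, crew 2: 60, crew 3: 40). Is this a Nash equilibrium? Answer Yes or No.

No

Total = 160 ≥ 120: provided.
Crew 1 (pledges 60, payoff 50): dropping to 0 → total 100, payoff 0. No gain.
Crew 2 (pledges 60, payoff 50): dropping to 0 → total 100, payoff 0. No gain.
Crew 3 (pledges 40, payoff 70): dropping to 0 → total 120, payoff 110. Profitable deviation.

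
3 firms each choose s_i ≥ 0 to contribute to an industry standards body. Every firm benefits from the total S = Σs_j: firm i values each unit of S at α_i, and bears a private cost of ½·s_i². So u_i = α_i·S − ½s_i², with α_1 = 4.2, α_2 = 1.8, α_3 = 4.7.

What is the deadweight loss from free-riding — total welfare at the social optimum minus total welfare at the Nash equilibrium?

Firm i's FOC: ∂u_i/∂s_i = α_i − s_i = 0, so s_i* = α_i.
NE contributions = (4.2, 1.8, 4.7); S = 10.7.
W^NE = (Σα)·S − ½Σα_i² = 10.7² − ½·42.97 = 93.005.
Planner sets s_i = Σα_j = 10.7 for every i, so S^SO = 3·10.7 = 32.1.
W^SO = (Σα)·S^SO − ½·3·(Σα)² = (3/2)·10.7² = 171.735.
Deadweight loss = W^SO − W^NE = 78.73.

78.73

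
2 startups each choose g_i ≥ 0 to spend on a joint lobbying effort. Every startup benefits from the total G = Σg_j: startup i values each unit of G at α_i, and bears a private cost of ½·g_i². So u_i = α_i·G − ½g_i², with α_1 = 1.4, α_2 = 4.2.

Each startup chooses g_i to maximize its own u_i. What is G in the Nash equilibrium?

5.6

Startup i's FOC: ∂u_i/∂g_i = α_i − g_i = 0, so g_i* = α_i.
NE contributions = (1.4, 4.2); G = 5.6.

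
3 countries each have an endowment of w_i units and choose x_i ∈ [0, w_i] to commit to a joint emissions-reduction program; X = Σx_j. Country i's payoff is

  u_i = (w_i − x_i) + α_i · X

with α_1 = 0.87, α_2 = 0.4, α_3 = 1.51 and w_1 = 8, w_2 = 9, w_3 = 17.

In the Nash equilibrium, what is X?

∂u_i/∂x_i = α_i − 1, so country i contributes w_i if α_i > 1, else 0.
α_i > 1 for i ∈ {3}; NE contributions (0, 0, 17), X = 17.

17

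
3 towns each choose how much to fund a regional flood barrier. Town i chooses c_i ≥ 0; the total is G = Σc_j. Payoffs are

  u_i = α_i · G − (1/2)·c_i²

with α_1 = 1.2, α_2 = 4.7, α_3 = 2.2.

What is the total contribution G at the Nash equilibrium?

8.1

Town i's FOC: ∂u_i/∂c_i = α_i − c_i = 0, so c_i* = α_i.
NE contributions = (1.2, 4.7, 2.2); G = 8.1.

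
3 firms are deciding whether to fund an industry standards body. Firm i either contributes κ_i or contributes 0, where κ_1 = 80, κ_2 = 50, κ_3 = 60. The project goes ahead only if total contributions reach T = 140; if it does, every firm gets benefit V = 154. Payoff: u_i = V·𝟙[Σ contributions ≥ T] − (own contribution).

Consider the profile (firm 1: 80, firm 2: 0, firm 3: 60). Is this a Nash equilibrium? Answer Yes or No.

Total = 140 ≥ 140: provided.
Firm 1 (pledges 80, payoff 74): dropping to 0 → total 60, payoff 0. No gain.
Firm 2 (pledges 0, payoff 154): pledging 50 → total 190, payoff 104. No gain.
Firm 3 (pledges 60, payoff 94): dropping to 0 → total 80, payoff 0. No gain.

Yes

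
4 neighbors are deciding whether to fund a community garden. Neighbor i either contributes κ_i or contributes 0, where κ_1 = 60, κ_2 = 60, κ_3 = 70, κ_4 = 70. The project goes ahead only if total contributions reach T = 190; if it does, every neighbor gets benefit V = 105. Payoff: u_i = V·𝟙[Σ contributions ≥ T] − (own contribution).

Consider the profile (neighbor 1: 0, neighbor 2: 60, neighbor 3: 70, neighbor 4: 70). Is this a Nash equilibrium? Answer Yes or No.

Total = 200 ≥ 190: provided.
Neighbor 1 (pledges 0, payoff 105): pledging 60 → total 260, payoff 45. No gain.
Neighbor 2 (pledges 60, payoff 45): dropping to 0 → total 140, payoff 0. No gain.
Neighbor 3 (pledges 70, payoff 35): dropping to 0 → total 130, payoff 0. No gain.
Neighbor 4 (pledges 70, payoff 35): dropping to 0 → total 130, payoff 0. No gain.

Yes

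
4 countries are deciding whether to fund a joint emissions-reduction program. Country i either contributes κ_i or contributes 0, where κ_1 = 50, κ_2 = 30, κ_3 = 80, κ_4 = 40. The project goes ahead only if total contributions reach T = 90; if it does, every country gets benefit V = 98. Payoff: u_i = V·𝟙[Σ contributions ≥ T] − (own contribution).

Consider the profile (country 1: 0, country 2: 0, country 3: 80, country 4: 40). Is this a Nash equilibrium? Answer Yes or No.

Yes

Total = 120 ≥ 90: provided.
Country 1 (pledges 0, payoff 98): pledging 50 → total 170, payoff 48. No gain.
Country 2 (pledges 0, payoff 98): pledging 30 → total 150, payoff 68. No gain.
Country 3 (pledges 80, payoff 18): dropping to 0 → total 40, payoff 0. No gain.
Country 4 (pledges 40, payoff 58): dropping to 0 → total 80, payoff 0. No gain.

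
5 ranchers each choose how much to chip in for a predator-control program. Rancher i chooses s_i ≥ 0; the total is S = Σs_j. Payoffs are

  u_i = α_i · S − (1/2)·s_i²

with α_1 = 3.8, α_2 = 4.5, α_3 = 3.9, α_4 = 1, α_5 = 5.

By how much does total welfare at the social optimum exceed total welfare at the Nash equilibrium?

534.81

Rancher i's FOC: ∂u_i/∂s_i = α_i − s_i = 0, so s_i* = α_i.
NE contributions = (3.8, 4.5, 3.9, 1, 5); S = 18.2.
W^NE = (Σα)·S − ½Σα_i² = 18.2² − ½·75.9 = 293.29.
Planner sets s_i = Σα_j = 18.2 for every i, so S^SO = 5·18.2 = 91.
W^SO = (Σα)·S^SO − ½·5·(Σα)² = (5/2)·18.2² = 828.1.
Deadweight loss = W^SO − W^NE = 534.81.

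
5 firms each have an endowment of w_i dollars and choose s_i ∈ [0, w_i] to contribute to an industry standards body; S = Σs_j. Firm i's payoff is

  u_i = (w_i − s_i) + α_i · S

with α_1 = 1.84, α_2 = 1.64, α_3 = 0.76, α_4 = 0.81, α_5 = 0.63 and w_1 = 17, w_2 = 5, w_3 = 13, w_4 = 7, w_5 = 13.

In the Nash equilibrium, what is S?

22

∂u_i/∂s_i = α_i − 1, so firm i contributes w_i if α_i > 1, else 0.
α_i > 1 for i ∈ {1, 2}; NE contributions (17, 5, 0, 0, 0), S = 22.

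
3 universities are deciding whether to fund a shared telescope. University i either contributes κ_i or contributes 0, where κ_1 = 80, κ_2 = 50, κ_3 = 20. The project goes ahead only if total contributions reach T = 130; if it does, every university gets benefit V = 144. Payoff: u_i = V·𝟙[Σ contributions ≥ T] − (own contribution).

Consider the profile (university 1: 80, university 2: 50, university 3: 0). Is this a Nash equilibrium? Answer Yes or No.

Yes

Total = 130 ≥ 130: provided.
University 1 (pledges 80, payoff 64): dropping to 0 → total 50, payoff 0. No gain.
University 2 (pledges 50, payoff 94): dropping to 0 → total 80, payoff 0. No gain.
University 3 (pledges 0, payoff 144): pledging 20 → total 150, payoff 124. No gain.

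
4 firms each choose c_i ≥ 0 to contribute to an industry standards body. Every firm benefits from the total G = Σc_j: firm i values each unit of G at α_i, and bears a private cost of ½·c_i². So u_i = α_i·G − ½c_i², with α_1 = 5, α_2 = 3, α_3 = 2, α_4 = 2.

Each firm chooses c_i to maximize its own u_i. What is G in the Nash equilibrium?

12

Firm i's FOC: ∂u_i/∂c_i = α_i − c_i = 0, so c_i* = α_i.
NE contributions = (5, 3, 2, 2); G = 12.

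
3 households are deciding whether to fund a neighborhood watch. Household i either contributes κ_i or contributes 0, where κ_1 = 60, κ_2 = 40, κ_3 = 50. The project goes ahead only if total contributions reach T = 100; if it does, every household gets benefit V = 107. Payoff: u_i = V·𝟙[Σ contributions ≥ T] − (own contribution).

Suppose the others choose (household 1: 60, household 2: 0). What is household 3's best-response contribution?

50

Others' total = 60. Contributing 50 brings total to 110 ≥ 100: gain V − κ_3 = 57.
Best response: 50.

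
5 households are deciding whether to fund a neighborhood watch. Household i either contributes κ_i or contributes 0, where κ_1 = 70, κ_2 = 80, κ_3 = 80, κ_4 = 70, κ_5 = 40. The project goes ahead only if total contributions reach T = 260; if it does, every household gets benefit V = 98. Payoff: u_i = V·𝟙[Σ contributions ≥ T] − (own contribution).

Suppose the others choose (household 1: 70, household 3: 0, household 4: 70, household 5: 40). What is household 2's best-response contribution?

Others' total = 180. Contributing 80 brings total to 260 ≥ 260: gain V − κ_2 = 18.
Best response: 80.

80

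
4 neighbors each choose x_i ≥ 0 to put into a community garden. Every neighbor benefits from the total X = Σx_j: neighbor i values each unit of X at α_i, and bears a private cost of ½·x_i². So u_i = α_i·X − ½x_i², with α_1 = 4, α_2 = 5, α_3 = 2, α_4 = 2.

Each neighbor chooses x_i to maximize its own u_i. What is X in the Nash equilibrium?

Neighbor i's FOC: ∂u_i/∂x_i = α_i − x_i = 0, so x_i* = α_i.
NE contributions = (4, 5, 2, 2); X = 13.

13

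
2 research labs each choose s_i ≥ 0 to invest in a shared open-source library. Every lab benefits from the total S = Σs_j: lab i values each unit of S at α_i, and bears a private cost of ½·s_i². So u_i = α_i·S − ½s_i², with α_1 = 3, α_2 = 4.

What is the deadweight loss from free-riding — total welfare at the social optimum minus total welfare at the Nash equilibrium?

12.5

Lab i's FOC: ∂u_i/∂s_i = α_i − s_i = 0, so s_i* = α_i.
NE contributions = (3, 4); S = 7.
W^NE = (Σα)·S − ½Σα_i² = 7² − ½·25 = 36.5.
Planner sets s_i = Σα_j = 7 for every i, so S^SO = 2·7 = 14.
W^SO = (Σα)·S^SO − ½·2·(Σα)² = (2/2)·7² = 49.
Deadweight loss = W^SO − W^NE = 12.5.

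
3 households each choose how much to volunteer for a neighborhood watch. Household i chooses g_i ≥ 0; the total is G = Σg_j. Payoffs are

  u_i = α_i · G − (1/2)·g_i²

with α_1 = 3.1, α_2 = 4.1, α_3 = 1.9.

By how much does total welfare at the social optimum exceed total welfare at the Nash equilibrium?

56.42

Household i's FOC: ∂u_i/∂g_i = α_i − g_i = 0, so g_i* = α_i.
NE contributions = (3.1, 4.1, 1.9); G = 9.1.
W^NE = (Σα)·G − ½Σα_i² = 9.1² − ½·30.03 = 67.795.
Planner sets g_i = Σα_j = 9.1 for every i, so G^SO = 3·9.1 = 27.3.
W^SO = (Σα)·G^SO − ½·3·(Σα)² = (3/2)·9.1² = 124.215.
Deadweight loss = W^SO − W^NE = 56.42.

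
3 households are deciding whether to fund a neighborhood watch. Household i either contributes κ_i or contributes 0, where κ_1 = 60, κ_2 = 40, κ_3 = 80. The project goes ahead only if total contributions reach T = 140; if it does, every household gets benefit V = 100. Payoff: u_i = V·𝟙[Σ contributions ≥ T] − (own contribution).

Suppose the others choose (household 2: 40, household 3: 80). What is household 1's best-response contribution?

Others' total = 120. Contributing 60 brings total to 180 ≥ 140: gain V − κ_1 = 40.
Best response: 60.

60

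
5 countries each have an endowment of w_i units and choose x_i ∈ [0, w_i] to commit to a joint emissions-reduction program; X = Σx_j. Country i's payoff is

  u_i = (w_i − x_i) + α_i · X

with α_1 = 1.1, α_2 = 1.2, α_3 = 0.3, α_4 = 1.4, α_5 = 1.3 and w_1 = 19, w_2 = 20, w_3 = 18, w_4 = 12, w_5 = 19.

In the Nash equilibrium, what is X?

∂u_i/∂x_i = α_i − 1, so country i contributes w_i if α_i > 1, else 0.
α_i > 1 for i ∈ {1, 2, 4, 5}; NE contributions (19, 20, 0, 12, 19), X = 70.

70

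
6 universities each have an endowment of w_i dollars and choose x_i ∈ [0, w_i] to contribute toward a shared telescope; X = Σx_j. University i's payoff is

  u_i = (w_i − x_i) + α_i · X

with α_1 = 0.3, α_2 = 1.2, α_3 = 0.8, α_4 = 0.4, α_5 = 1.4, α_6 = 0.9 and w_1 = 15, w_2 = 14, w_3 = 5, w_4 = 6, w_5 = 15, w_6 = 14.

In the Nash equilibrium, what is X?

∂u_i/∂x_i = α_i − 1, so university i contributes w_i if α_i > 1, else 0.
α_i > 1 for i ∈ {2, 5}; NE contributions (0, 14, 0, 0, 15, 0), X = 29.

29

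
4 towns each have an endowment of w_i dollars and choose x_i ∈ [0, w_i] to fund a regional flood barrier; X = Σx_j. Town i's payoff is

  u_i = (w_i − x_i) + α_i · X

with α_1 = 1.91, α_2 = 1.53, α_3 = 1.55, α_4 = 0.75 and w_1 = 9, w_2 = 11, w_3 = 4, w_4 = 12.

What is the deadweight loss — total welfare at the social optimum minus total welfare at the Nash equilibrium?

∂u_i/∂x_i = α_i − 1, so town i contributes w_i if α_i > 1, else 0.
α_i > 1 for i ∈ {1, 2, 3}; NE contributions (9, 11, 4, 0), X = 24.
W^NE = Σw_i − X^NE + (Σα_i)·X^NE = 36 + 4.74·24 = 149.76.
Planner: ∂(Σu_j)/∂x_i = Σα_j − 1 = 4.74 > 0, so everyone contributes w_i; X^SO = 36, W^SO = 36 + 4.74·36 = 206.64.
Deadweight loss = 56.88.

56.88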